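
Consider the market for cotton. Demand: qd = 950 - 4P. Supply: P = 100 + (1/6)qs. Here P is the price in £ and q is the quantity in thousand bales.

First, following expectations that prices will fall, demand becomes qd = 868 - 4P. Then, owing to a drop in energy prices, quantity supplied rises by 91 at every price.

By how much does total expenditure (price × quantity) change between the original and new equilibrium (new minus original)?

-7471.56

Solve the original market: 950 - 4P = 6P - 600, hence P = 155 and q = 330.
With the change applied: demand qd = 868 - 4P, supply qs = 6P - 509.
Setting them equal: 868 - 4P = 6P - 509 → 1377 = 10P, so P = 137.7 and q = 317.2.
Expenditure moves from 155×330 = 51150 to 137.7×317.2 = 43678.44; change = -7471.56.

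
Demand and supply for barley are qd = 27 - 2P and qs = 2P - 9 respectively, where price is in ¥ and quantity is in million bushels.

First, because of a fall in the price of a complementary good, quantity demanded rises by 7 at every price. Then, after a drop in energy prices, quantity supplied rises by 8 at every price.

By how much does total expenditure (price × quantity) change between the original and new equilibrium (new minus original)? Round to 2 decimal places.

Before the shock: 27 - 2P = 2P - 9 ⇒ 36 = 4P ⇒ P = 9, q = 9.
With the change applied: demand qd = 34 - 2P, supply qs = 2P - 1.
Equate the new curves: 34 - 2P = 2P - 1, giving 35 = 4P, P = 8.75, q = 16.5.
Expenditure moves from 9×9 = 81 to 8.75×16.5 = 144.375; change = +63.38.

+63.38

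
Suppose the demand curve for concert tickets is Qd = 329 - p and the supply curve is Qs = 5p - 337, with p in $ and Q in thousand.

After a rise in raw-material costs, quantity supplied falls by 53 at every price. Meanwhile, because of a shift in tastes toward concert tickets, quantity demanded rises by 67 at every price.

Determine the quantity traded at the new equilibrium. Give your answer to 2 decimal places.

Before the shock: 329 - p = 5p - 337 ⇒ 666 = 6p ⇒ p = 111, Q = 218.
The shock moves the curves to Qd = 396 - p and Qs = 5p - 390.
Equate the new curves: 396 - p = 5p - 390, giving 786 = 6p, p = 131, Q = 265.

265.00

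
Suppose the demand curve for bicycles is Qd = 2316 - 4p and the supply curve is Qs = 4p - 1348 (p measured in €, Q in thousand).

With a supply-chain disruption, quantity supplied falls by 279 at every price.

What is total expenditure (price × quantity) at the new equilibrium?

Initially, 2316 - 4p = 4p - 1348, so 3664 = 8p and p = 458, Q = 484.
After the shift, demand is Qd = 2316 - 4p and supply is Qs = 4p - 1627.
Clearing the new market: 2316 - 4p = 4p - 1627, so p = 492.875 and Q = 344.5.
New expenditure = 492.875 × 344.5 = 169795.4375.

169795.4375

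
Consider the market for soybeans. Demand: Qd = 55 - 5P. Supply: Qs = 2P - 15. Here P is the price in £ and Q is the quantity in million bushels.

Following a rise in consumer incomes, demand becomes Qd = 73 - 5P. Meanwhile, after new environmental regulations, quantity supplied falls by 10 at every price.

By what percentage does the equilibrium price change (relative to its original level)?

+40

Initially, 55 - 5P = 2P - 15, so 70 = 7P and P = 10, Q = 5.
After the shift, demand is Qd = 73 - 5P and supply is Qs = 2P - 25.
Setting them equal: 73 - 5P = 2P - 25 → 98 = 7P, so P = 14 and Q = 3.
%ΔP = (14 − 10) / 10 × 100 = +40%.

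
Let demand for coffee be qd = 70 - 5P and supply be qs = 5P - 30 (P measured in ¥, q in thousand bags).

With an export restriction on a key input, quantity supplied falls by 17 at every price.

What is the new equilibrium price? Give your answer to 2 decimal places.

Initially, 70 - 5P = 5P - 30, so 100 = 10P and P = 10, q = 20.
The new curves are qd = 70 - 5P (demand) and qs = 5P - 47 (supply).
Setting them equal: 70 - 5P = 5P - 47 → 117 = 10P, so P = 11.7 and q = 11.5.

11.70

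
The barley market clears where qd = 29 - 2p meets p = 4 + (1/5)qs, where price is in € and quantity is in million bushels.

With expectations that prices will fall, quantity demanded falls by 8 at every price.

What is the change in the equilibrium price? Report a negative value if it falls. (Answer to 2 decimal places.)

Solve the original market: 29 - 2p = 5p - 20, hence p = 7 and q = 15.
The new curves are qd = 21 - 2p (demand) and qs = 5p - 20 (supply).
Equate the new curves: 21 - 2p = 5p - 20, giving 41 = 7p, p = 41/7 ≈ 5.8571, q = 65/7 ≈ 9.2857.
Δp = 5.8571 − 7 = -1.14.

-1.14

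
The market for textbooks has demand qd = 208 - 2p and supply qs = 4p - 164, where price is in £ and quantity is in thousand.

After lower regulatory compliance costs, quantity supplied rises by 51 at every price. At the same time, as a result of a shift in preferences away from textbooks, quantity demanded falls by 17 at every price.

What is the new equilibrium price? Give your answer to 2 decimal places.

Original equilibrium: 208 - 2p = 4p - 164 gives 372 = 6p, so p = 62 and q = 84.
After the shift, demand is qd = 191 - 2p and supply is qs = 4p - 113.
Setting them equal: 191 - 2p = 4p - 113 → 304 = 6p, so p = 152/3 ≈ 50.6667 and q = 269/3 ≈ 89.6667.

50.67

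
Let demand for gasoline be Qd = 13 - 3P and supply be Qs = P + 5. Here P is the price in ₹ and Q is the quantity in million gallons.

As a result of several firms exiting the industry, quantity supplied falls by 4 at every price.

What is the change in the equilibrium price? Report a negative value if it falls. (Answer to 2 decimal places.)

+1.00

Initially, 13 - 3P = P + 5, so 8 = 4P and P = 2, Q = 7.
The new curves are Qd = 13 - 3P (demand) and Qs = P + 1 (supply).
New equilibrium: 13 - 3P = P + 1 ⇒ 12 = 4P ⇒ P = 3, Q = 4.
ΔP = 3 − 2 = +1.00.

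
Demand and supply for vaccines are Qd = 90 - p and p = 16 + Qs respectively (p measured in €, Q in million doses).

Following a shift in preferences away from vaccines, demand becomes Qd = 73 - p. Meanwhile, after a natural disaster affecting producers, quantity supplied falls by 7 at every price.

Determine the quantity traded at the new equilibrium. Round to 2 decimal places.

25.00

Before the shock: 90 - p = p - 16 ⇒ 106 = 2p ⇒ p = 53, Q = 37.
With the change applied: demand Qd = 73 - p, supply Qs = p - 23.
Equate the new curves: 73 - p = p - 23, giving 96 = 2p, p = 48, Q = 25.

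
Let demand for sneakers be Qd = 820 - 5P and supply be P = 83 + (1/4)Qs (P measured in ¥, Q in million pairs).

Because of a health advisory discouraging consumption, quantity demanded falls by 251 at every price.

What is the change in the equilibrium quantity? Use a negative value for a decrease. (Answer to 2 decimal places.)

-111.56

Original equilibrium: 820 - 5P = 4P - 332 gives 1152 = 9P, so P = 128 and Q = 180.
The new curves are Qd = 569 - 5P (demand) and Qs = 4P - 332 (supply).
Equate the new curves: 569 - 5P = 4P - 332, giving 901 = 9P, P = 901/9 ≈ 100.1111, Q = 616/9 ≈ 68.4444.
ΔQ = 68.4444 − 180 = -111.56.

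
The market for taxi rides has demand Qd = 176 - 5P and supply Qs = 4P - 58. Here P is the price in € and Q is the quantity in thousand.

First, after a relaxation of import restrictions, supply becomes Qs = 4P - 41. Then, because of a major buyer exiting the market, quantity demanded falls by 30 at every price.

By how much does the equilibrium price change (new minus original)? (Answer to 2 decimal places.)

Original equilibrium: 176 - 5P = 4P - 58 gives 234 = 9P, so P = 26 and Q = 46.
The shock moves the curves to Qd = 146 - 5P and Qs = 4P - 41.
New equilibrium: 146 - 5P = 4P - 41 ⇒ 187 = 9P ⇒ P = 187/9 ≈ 20.7778, Q = 379/9 ≈ 42.1111.
ΔP = 20.7778 − 26 = -5.22.

-5.22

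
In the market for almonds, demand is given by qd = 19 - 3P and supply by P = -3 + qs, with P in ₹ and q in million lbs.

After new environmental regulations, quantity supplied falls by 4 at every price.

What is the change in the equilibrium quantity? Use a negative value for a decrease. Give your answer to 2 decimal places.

Before the shock: 19 - 3P = P + 3 ⇒ 16 = 4P ⇒ P = 4, q = 7.
The new curves are qd = 19 - 3P (demand) and qs = P - 1 (supply).
New equilibrium: 19 - 3P = P - 1 ⇒ 20 = 4P ⇒ P = 5, q = 4.
Δq = 4 − 7 = -3.00.

-3.00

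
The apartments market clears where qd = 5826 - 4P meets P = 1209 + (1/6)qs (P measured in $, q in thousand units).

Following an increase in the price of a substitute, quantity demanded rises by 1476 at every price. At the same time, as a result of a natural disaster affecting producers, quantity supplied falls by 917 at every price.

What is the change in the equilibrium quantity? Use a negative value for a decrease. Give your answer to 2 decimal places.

Solve the original market: 5826 - 4P = 6P - 7254, hence P = 1308 and q = 594.
The shock moves the curves to qd = 7302 - 4P and qs = 6P - 8171.
Equate the new curves: 7302 - 4P = 6P - 8171, giving 15473 = 10P, P = 1547.3, q = 1112.8.
Δq = 1112.8 − 594 = +518.80.

+518.80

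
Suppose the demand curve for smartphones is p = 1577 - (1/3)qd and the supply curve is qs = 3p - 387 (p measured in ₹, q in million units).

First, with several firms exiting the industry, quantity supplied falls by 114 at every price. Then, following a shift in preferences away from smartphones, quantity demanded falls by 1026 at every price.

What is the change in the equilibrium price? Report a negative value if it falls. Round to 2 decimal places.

Initially, 4731 - 3p = 3p - 387, so 5118 = 6p and p = 853, q = 2172.
With the change applied: demand qd = 3705 - 3p, supply qs = 3p - 501.
Setting them equal: 3705 - 3p = 3p - 501 → 4206 = 6p, so p = 701 and q = 1602.
Δp = 701 − 853 = -152.00.

-152.00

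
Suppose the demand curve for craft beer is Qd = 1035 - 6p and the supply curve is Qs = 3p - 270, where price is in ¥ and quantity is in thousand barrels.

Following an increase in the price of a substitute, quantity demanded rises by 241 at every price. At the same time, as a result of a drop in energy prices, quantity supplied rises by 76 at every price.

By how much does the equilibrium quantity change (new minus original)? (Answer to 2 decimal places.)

Solve the original market: 1035 - 6p = 3p - 270, hence p = 145 and Q = 165.
With the change applied: demand Qd = 1276 - 6p, supply Qs = 3p - 194.
Setting them equal: 1276 - 6p = 3p - 194 → 1470 = 9p, so p = 490/3 ≈ 163.3333 and Q = 296.
ΔQ = 296 − 165 = +131.00.

+131.00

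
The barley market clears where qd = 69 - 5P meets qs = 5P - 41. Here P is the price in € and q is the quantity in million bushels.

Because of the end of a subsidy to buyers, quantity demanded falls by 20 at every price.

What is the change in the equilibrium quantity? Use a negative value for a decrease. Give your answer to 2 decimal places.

-10.00

Before the shock: 69 - 5P = 5P - 41 ⇒ 110 = 10P ⇒ P = 11, q = 14.
The shock moves the curves to qd = 49 - 5P and qs = 5P - 41.
Equate the new curves: 49 - 5P = 5P - 41, giving 90 = 10P, P = 9, q = 4.
Δq = 4 − 14 = -10.00.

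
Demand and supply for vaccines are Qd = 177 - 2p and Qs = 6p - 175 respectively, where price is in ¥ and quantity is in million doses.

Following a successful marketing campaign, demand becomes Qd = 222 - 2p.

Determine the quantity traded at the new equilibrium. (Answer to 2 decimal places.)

122.75

Before the shock: 177 - 2p = 6p - 175 ⇒ 352 = 8p ⇒ p = 44, Q = 89.
The shock moves the curves to Qd = 222 - 2p and Qs = 6p - 175.
New equilibrium: 222 - 2p = 6p - 175 ⇒ 397 = 8p ⇒ p = 49.625, Q = 122.75.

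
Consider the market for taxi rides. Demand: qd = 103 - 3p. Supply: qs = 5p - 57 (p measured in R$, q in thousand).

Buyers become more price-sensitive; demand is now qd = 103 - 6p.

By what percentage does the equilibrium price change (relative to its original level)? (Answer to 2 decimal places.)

-27.27

Original equilibrium: 103 - 3p = 5p - 57 gives 160 = 8p, so p = 20 and q = 43.
With the change applied: demand qd = 103 - 6p, supply qs = 5p - 57.
Setting them equal: 103 - 6p = 5p - 57 → 160 = 11p, so p = 160/11 ≈ 14.5455 and q = 173/11 ≈ 15.7273.
%Δp = (14.5455 − 20) / 20 × 100 = -27.27%.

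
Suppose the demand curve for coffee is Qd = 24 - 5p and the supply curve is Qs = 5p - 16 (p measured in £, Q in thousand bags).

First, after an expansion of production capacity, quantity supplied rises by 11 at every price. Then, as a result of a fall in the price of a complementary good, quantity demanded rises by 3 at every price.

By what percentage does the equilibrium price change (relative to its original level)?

-20

Solve the original market: 24 - 5p = 5p - 16, hence p = 4 and Q = 4.
After the shift, demand is Qd = 27 - 5p and supply is Qs = 5p - 5.
Equate the new curves: 27 - 5p = 5p - 5, giving 32 = 10p, p = 3.2, Q = 11.
%Δp = (3.2 − 4) / 4 × 100 = -20%.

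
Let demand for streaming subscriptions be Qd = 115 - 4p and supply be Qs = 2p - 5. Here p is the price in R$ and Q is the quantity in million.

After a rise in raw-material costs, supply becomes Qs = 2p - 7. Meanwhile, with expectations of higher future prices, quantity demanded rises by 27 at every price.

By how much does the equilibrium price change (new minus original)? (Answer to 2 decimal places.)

+4.83

Initially, 115 - 4p = 2p - 5, so 120 = 6p and p = 20, Q = 35.
After the shift, demand is Qd = 142 - 4p and supply is Qs = 2p - 7.
Setting them equal: 142 - 4p = 2p - 7 → 149 = 6p, so p = 149/6 ≈ 24.8333 and Q = 128/3 ≈ 42.6667.
Δp = 24.8333 − 20 = +4.83.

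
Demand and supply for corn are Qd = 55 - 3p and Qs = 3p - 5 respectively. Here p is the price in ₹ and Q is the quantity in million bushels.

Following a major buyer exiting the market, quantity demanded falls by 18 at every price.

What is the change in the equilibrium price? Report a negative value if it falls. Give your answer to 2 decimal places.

-3.00

Original equilibrium: 55 - 3p = 3p - 5 gives 60 = 6p, so p = 10 and Q = 25.
The new curves are Qd = 37 - 3p (demand) and Qs = 3p - 5 (supply).
Equate the new curves: 37 - 3p = 3p - 5, giving 42 = 6p, p = 7, Q = 16.
Δp = 7 − 10 = -3.00.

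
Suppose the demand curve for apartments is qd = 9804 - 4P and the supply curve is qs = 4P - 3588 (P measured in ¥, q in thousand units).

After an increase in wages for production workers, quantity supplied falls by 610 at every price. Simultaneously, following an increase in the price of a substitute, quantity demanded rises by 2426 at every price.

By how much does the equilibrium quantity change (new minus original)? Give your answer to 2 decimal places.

Initially, 9804 - 4P = 4P - 3588, so 13392 = 8P and P = 1674, q = 3108.
The new curves are qd = 12230 - 4P (demand) and qs = 4P - 4198 (supply).
Clearing the new market: 12230 - 4P = 4P - 4198, so P = 2053.5 and q = 4016.
Δq = 4016 − 3108 = +908.00.

+908.00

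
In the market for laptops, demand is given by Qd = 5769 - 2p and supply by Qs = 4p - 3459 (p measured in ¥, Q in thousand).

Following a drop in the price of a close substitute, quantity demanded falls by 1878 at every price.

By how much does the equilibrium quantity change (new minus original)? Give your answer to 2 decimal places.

-1252.00

Initially, 5769 - 2p = 4p - 3459, so 9228 = 6p and p = 1538, Q = 2693.
The shock moves the curves to Qd = 3891 - 2p and Qs = 4p - 3459.
New equilibrium: 3891 - 2p = 4p - 3459 ⇒ 7350 = 6p ⇒ p = 1225, Q = 1441.
ΔQ = 1441 − 2693 = -1252.00.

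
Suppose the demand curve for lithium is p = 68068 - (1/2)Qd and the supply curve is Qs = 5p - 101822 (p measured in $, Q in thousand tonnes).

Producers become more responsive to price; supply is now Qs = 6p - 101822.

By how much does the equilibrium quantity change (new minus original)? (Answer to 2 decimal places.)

+8498.50

Before the shock: 136136 - 2p = 5p - 101822 ⇒ 237958 = 7p ⇒ p = 33994, Q = 68148.
After the shift, demand is Qd = 136136 - 2p and supply is Qs = 6p - 101822.
Setting them equal: 136136 - 2p = 6p - 101822 → 237958 = 8p, so p = 29744.75 and Q = 76646.5.
ΔQ = 76646.5 − 68148 = +8498.50.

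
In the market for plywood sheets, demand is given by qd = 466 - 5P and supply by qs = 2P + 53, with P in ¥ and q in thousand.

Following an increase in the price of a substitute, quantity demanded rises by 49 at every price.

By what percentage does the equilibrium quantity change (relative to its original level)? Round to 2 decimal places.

Original equilibrium: 466 - 5P = 2P + 53 gives 413 = 7P, so P = 59 and q = 171.
The shock moves the curves to qd = 515 - 5P and qs = 2P + 53.
Equate the new curves: 515 - 5P = 2P + 53, giving 462 = 7P, P = 66, q = 185.
%Δq = (185 − 171) / 171 × 100 = +8.19%.

+8.19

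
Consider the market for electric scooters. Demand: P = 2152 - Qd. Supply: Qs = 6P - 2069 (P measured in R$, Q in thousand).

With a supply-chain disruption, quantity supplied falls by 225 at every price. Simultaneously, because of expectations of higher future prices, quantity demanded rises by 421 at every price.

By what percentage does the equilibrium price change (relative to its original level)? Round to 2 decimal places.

+15.30

Solve the original market: 2152 - P = 6P - 2069, hence P = 603 and Q = 1549.
With the change applied: demand Qd = 2573 - P, supply Qs = 6P - 2294.
New equilibrium: 2573 - P = 6P - 2294 ⇒ 4867 = 7P ⇒ P = 4867/7 ≈ 695.2857, Q = 13144/7 ≈ 1877.7143.
%ΔP = (695.2857 − 603) / 603 × 100 = +15.30%.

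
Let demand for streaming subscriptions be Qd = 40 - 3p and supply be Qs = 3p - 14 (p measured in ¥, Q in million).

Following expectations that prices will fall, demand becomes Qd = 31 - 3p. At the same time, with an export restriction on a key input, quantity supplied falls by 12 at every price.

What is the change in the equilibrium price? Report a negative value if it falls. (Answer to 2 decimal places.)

+0.50

Original equilibrium: 40 - 3p = 3p - 14 gives 54 = 6p, so p = 9 and Q = 13.
After the shift, demand is Qd = 31 - 3p and supply is Qs = 3p - 26.
Equate the new curves: 31 - 3p = 3p - 26, giving 57 = 6p, p = 9.5, Q = 2.5.
Δp = 9.5 − 9 = +0.50.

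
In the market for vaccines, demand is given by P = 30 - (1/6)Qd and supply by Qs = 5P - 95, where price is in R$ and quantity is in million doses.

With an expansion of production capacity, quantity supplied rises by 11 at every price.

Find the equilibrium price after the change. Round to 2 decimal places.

24.00

Before the shock: 180 - 6P = 5P - 95 ⇒ 275 = 11P ⇒ P = 25, Q = 30.
The new curves are Qd = 180 - 6P (demand) and Qs = 5P - 84 (supply).
Setting them equal: 180 - 6P = 5P - 84 → 264 = 11P, so P = 24 and Q = 36.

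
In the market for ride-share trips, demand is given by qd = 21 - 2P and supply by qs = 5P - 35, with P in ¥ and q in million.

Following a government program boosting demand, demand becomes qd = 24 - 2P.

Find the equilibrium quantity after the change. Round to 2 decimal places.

7.14

Original equilibrium: 21 - 2P = 5P - 35 gives 56 = 7P, so P = 8 and q = 5.
The new curves are qd = 24 - 2P (demand) and qs = 5P - 35 (supply).
Equate the new curves: 24 - 2P = 5P - 35, giving 59 = 7P, P = 59/7 ≈ 8.4286, q = 50/7 ≈ 7.1429.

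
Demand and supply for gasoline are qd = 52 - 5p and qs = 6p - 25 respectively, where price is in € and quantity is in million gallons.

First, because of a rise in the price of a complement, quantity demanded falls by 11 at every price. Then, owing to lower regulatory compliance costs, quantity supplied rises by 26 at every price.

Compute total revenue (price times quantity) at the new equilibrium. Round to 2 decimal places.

82.98

Before the shock: 52 - 5p = 6p - 25 ⇒ 77 = 11p ⇒ p = 7, q = 17.
The new curves are qd = 41 - 5p (demand) and qs = 6p + 1 (supply).
New equilibrium: 41 - 5p = 6p + 1 ⇒ 40 = 11p ⇒ p = 40/11 ≈ 3.6364, q = 251/11 ≈ 22.8182.
New expenditure = 3.6364 × 22.8182 = 82.98.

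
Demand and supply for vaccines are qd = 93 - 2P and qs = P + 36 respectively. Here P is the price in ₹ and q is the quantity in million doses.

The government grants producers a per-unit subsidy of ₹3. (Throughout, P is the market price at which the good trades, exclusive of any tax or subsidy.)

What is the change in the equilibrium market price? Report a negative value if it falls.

Initially, 93 - 2P = P + 36, so 57 = 3P and P = 19, q = 55.
Since sellers receive the price plus the subsidy, the effective supply curve becomes qs = P + 39.
Clearing the new market: 93 - 2P = P + 39, so P = 18 and q = 57.
ΔP = 18 − 19 = -1.

-1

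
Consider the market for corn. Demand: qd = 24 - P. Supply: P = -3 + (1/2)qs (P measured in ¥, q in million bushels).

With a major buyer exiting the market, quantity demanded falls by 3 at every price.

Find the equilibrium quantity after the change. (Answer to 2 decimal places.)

Initially, 24 - P = 2P + 6, so 18 = 3P and P = 6, q = 18.
The shock moves the curves to qd = 21 - P and qs = 2P + 6.
Clearing the new market: 21 - P = 2P + 6, so P = 5 and q = 16.

16.00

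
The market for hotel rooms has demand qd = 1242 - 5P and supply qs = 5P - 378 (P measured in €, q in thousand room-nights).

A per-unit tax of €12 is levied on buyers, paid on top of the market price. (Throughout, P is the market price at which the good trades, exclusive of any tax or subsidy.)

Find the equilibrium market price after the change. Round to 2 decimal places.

Solve the original market: 1242 - 5P = 5P - 378, hence P = 162 and q = 432.
Since buyers pay the price plus the tax, the effective demand curve becomes qd = 1182 - 5P.
Equate the new curves: 1182 - 5P = 5P - 378, giving 1560 = 10P, P = 156, q = 402.

156.00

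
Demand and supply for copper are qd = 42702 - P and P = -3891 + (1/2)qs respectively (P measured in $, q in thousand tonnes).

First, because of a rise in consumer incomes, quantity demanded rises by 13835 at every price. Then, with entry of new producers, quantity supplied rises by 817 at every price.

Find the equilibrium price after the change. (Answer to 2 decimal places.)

Initially, 42702 - P = 2P + 7782, so 34920 = 3P and P = 11640, q = 31062.
After the shift, demand is qd = 56537 - P and supply is qs = 2P + 8599.
Clearing the new market: 56537 - P = 2P + 8599, so P = 47938/3 ≈ 15979.3333 and q = 121673/3 ≈ 40557.6667.

15979.33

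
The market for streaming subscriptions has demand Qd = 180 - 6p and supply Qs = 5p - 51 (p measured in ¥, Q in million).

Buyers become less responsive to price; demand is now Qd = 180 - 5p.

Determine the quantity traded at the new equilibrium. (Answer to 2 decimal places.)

Original equilibrium: 180 - 6p = 5p - 51 gives 231 = 11p, so p = 21 and Q = 54.
After the shift, demand is Qd = 180 - 5p and supply is Qs = 5p - 51.
Equate the new curves: 180 - 5p = 5p - 51, giving 231 = 10p, p = 23.1, Q = 64.5.

64.50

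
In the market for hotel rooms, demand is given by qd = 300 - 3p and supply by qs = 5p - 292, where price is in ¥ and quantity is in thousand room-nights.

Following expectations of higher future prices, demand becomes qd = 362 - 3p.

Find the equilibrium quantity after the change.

Initially, 300 - 3p = 5p - 292, so 592 = 8p and p = 74, q = 78.
The shock moves the curves to qd = 362 - 3p and qs = 5p - 292.
Clearing the new market: 362 - 3p = 5p - 292, so p = 81.75 and q = 116.75.

116.75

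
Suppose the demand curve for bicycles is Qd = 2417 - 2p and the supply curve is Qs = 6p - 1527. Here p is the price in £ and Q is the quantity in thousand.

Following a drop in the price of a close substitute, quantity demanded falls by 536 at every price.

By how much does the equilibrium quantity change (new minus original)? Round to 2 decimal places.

Original equilibrium: 2417 - 2p = 6p - 1527 gives 3944 = 8p, so p = 493 and Q = 1431.
After the shift, demand is Qd = 1881 - 2p and supply is Qs = 6p - 1527.
Equate the new curves: 1881 - 2p = 6p - 1527, giving 3408 = 8p, p = 426, Q = 1029.
ΔQ = 1029 − 1431 = -402.00.

-402.00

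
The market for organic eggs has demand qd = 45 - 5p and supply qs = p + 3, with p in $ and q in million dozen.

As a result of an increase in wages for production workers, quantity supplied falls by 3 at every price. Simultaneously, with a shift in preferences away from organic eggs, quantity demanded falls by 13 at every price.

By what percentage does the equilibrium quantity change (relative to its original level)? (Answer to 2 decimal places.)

-46.67

Original equilibrium: 45 - 5p = p + 3 gives 42 = 6p, so p = 7 and q = 10.
The shock moves the curves to qd = 32 - 5p and qs = p.
Setting them equal: 32 - 5p = p → 32 = 6p, so p = 16/3 ≈ 5.3333 and q = 16/3 ≈ 5.3333.
%Δq = (5.3333 − 10) / 10 × 100 = -46.67%.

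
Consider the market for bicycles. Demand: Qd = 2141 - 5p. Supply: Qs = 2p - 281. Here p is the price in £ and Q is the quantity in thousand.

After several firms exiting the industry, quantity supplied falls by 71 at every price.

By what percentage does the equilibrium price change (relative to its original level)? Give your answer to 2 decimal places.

+2.93

Original equilibrium: 2141 - 5p = 2p - 281 gives 2422 = 7p, so p = 346 and Q = 411.
With the change applied: demand Qd = 2141 - 5p, supply Qs = 2p - 352.
Setting them equal: 2141 - 5p = 2p - 352 → 2493 = 7p, so p = 2493/7 ≈ 356.1429 and Q = 2522/7 ≈ 360.2857.
%Δp = (356.1429 − 346) / 346 × 100 = +2.93%.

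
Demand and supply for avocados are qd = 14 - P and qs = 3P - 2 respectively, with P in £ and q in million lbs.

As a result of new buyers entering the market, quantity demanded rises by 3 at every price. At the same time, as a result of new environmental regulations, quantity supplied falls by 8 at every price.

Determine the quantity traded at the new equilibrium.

Solve the original market: 14 - P = 3P - 2, hence P = 4 and q = 10.
The new curves are qd = 17 - P (demand) and qs = 3P - 10 (supply).
Clearing the new market: 17 - P = 3P - 10, so P = 6.75 and q = 10.25.

10.25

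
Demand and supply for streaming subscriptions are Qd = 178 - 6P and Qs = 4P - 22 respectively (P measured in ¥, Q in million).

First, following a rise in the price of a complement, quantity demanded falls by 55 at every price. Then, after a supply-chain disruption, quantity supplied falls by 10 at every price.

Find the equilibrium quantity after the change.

Original equilibrium: 178 - 6P = 4P - 22 gives 200 = 10P, so P = 20 and Q = 58.
The shock moves the curves to Qd = 123 - 6P and Qs = 4P - 32.
Equate the new curves: 123 - 6P = 4P - 32, giving 155 = 10P, P = 15.5, Q = 30.

30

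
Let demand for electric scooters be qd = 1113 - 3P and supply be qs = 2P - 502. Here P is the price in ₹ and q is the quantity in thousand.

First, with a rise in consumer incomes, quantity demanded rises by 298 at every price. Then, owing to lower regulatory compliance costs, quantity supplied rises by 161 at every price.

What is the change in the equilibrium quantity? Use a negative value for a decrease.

+215.8

Initially, 1113 - 3P = 2P - 502, so 1615 = 5P and P = 323, q = 144.
The new curves are qd = 1411 - 3P (demand) and qs = 2P - 341 (supply).
Setting them equal: 1411 - 3P = 2P - 341 → 1752 = 5P, so P = 350.4 and q = 359.8.
Δq = 359.8 − 144 = +215.8.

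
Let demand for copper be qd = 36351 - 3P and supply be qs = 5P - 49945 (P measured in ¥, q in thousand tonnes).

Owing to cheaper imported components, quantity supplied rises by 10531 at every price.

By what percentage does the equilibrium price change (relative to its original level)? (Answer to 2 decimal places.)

Before the shock: 36351 - 3P = 5P - 49945 ⇒ 86296 = 8P ⇒ P = 10787, q = 3990.
The shock moves the curves to qd = 36351 - 3P and qs = 5P - 39414.
Clearing the new market: 36351 - 3P = 5P - 39414, so P = 9470.625 and q = 7939.125.
%ΔP = (9470.625 − 10787) / 10787 × 100 = -12.20%.

-12.20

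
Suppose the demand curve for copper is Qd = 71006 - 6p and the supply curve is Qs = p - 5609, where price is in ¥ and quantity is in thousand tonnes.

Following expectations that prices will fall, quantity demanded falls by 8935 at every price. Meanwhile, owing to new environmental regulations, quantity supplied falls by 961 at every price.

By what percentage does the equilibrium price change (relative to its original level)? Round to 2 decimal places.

Original equilibrium: 71006 - 6p = p - 5609 gives 76615 = 7p, so p = 10945 and Q = 5336.
After the shift, demand is Qd = 62071 - 6p and supply is Qs = p - 6570.
Equate the new curves: 62071 - 6p = p - 6570, giving 68641 = 7p, p = 68641/7 ≈ 9805.8571, Q = 22651/7 ≈ 3235.8571.
%Δp = (9805.8571 − 10945) / 10945 × 100 = -10.41%.

-10.41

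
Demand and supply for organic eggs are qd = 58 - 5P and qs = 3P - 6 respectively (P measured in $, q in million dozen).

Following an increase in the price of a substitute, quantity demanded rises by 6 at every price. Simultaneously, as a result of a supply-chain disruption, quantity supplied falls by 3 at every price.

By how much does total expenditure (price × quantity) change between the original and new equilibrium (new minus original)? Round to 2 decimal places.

Before the shock: 58 - 5P = 3P - 6 ⇒ 64 = 8P ⇒ P = 8, q = 18.
The new curves are qd = 64 - 5P (demand) and qs = 3P - 9 (supply).
Setting them equal: 64 - 5P = 3P - 9 → 73 = 8P, so P = 9.125 and q = 18.375.
Expenditure moves from 8×18 = 144 to 9.125×18.375 = 167.671875; change = +23.67.

+23.67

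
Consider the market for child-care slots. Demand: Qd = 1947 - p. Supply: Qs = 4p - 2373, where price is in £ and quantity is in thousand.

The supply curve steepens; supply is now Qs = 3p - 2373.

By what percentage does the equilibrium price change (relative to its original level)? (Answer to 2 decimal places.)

+25.00

Original equilibrium: 1947 - p = 4p - 2373 gives 4320 = 5p, so p = 864 and Q = 1083.
After the shift, demand is Qd = 1947 - p and supply is Qs = 3p - 2373.
Equate the new curves: 1947 - p = 3p - 2373, giving 4320 = 4p, p = 1080, Q = 867.
%Δp = (1080 − 864) / 864 × 100 = +25.00%.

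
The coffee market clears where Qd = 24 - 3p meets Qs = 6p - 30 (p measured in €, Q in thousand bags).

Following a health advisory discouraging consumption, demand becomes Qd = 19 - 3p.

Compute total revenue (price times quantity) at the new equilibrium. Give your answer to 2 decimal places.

14.52

Solve the original market: 24 - 3p = 6p - 30, hence p = 6 and Q = 6.
With the change applied: demand Qd = 19 - 3p, supply Qs = 6p - 30.
Equate the new curves: 19 - 3p = 6p - 30, giving 49 = 9p, p = 49/9 ≈ 5.4444, Q = 8/3 ≈ 2.6667.
New expenditure = 5.4444 × 2.6667 = 14.52.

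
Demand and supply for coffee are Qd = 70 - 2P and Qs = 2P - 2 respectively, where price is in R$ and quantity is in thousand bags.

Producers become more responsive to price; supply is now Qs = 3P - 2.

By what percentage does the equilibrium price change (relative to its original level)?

-20

Before the shock: 70 - 2P = 2P - 2 ⇒ 72 = 4P ⇒ P = 18, Q = 34.
The new curves are Qd = 70 - 2P (demand) and Qs = 3P - 2 (supply).
Clearing the new market: 70 - 2P = 3P - 2, so P = 14.4 and Q = 41.2.
%ΔP = (14.4 − 18) / 18 × 100 = -20%.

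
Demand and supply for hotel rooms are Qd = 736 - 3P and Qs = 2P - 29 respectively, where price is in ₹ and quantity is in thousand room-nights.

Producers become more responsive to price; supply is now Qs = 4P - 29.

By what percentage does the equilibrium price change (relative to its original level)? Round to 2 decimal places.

Initially, 736 - 3P = 2P - 29, so 765 = 5P and P = 153, Q = 277.
The shock moves the curves to Qd = 736 - 3P and Qs = 4P - 29.
Equate the new curves: 736 - 3P = 4P - 29, giving 765 = 7P, P = 765/7 ≈ 109.2857, Q = 2857/7 ≈ 408.1429.
%ΔP = (109.2857 − 153) / 153 × 100 = -28.57%.

-28.57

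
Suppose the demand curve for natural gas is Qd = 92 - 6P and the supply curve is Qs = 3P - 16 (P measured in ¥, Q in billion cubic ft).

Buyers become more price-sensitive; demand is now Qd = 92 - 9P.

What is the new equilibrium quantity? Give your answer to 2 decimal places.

Initially, 92 - 6P = 3P - 16, so 108 = 9P and P = 12, Q = 20.
The new curves are Qd = 92 - 9P (demand) and Qs = 3P - 16 (supply).
Clearing the new market: 92 - 9P = 3P - 16, so P = 9 and Q = 11.

11.00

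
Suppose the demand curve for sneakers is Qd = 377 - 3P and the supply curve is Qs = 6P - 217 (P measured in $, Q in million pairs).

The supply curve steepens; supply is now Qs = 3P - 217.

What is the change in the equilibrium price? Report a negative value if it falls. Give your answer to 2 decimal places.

+33.00

Before the shock: 377 - 3P = 6P - 217 ⇒ 594 = 9P ⇒ P = 66, Q = 179.
The shock moves the curves to Qd = 377 - 3P and Qs = 3P - 217.
New equilibrium: 377 - 3P = 3P - 217 ⇒ 594 = 6P ⇒ P = 99, Q = 80.
ΔP = 99 − 66 = +33.00.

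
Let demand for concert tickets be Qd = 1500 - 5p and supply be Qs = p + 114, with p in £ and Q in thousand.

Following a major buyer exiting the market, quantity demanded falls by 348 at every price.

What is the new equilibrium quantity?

Initially, 1500 - 5p = p + 114, so 1386 = 6p and p = 231, Q = 345.
With the change applied: demand Qd = 1152 - 5p, supply Qs = p + 114.
Equate the new curves: 1152 - 5p = p + 114, giving 1038 = 6p, p = 173, Q = 287.

287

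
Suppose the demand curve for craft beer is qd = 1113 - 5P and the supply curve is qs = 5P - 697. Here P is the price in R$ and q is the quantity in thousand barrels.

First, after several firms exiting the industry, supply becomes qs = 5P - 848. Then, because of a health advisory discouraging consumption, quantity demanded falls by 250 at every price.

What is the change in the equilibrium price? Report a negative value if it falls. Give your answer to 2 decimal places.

-9.90

Solve the original market: 1113 - 5P = 5P - 697, hence P = 181 and q = 208.
After the shift, demand is qd = 863 - 5P and supply is qs = 5P - 848.
Clearing the new market: 863 - 5P = 5P - 848, so P = 171.1 and q = 7.5.
ΔP = 171.1 − 181 = -9.90.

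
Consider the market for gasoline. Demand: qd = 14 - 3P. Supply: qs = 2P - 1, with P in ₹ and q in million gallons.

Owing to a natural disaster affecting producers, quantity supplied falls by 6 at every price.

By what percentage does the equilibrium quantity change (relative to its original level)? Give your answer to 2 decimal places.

Before the shock: 14 - 3P = 2P - 1 ⇒ 15 = 5P ⇒ P = 3, q = 5.
The new curves are qd = 14 - 3P (demand) and qs = 2P - 7 (supply).
New equilibrium: 14 - 3P = 2P - 7 ⇒ 21 = 5P ⇒ P = 4.2, q = 1.4.
%Δq = (1.4 − 5) / 5 × 100 = -72.00%.

-72.00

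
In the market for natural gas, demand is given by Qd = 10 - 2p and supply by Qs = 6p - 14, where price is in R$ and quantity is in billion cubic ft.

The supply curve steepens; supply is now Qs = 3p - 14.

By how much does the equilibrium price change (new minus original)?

+1.8

Before the shock: 10 - 2p = 6p - 14 ⇒ 24 = 8p ⇒ p = 3, Q = 4.
With the change applied: demand Qd = 10 - 2p, supply Qs = 3p - 14.
Setting them equal: 10 - 2p = 3p - 14 → 24 = 5p, so p = 4.8 and Q = 0.4.
Δp = 4.8 − 3 = +1.8.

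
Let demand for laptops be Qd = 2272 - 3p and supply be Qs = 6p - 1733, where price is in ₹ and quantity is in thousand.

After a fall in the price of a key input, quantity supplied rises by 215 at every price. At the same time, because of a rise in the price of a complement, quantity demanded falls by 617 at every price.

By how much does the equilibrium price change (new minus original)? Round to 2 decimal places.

Original equilibrium: 2272 - 3p = 6p - 1733 gives 4005 = 9p, so p = 445 and Q = 937.
With the change applied: demand Qd = 1655 - 3p, supply Qs = 6p - 1518.
Clearing the new market: 1655 - 3p = 6p - 1518, so p = 3173/9 ≈ 352.5556 and Q = 1792/3 ≈ 597.3333.
Δp = 352.5556 − 445 = -92.44.

-92.44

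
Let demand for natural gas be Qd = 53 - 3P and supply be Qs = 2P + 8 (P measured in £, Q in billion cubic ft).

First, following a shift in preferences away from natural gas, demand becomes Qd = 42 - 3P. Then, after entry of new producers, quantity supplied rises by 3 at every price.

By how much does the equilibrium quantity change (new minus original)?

Initially, 53 - 3P = 2P + 8, so 45 = 5P and P = 9, Q = 26.
The new curves are Qd = 42 - 3P (demand) and Qs = 2P + 11 (supply).
Clearing the new market: 42 - 3P = 2P + 11, so P = 6.2 and Q = 23.4.
ΔQ = 23.4 − 26 = -2.6.

-2.6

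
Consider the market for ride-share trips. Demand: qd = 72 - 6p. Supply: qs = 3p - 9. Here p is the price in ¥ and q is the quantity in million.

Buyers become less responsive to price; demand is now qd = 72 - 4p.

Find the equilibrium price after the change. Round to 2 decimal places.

11.57

Before the shock: 72 - 6p = 3p - 9 ⇒ 81 = 9p ⇒ p = 9, q = 18.
With the change applied: demand qd = 72 - 4p, supply qs = 3p - 9.
Setting them equal: 72 - 4p = 3p - 9 → 81 = 7p, so p = 81/7 ≈ 11.5714 and q = 180/7 ≈ 25.7143.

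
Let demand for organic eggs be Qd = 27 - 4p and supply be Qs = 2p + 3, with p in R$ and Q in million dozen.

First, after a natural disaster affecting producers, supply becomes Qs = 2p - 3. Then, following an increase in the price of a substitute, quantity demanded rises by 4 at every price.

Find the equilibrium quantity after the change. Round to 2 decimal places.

8.33

Initially, 27 - 4p = 2p + 3, so 24 = 6p and p = 4, Q = 11.
With the change applied: demand Qd = 31 - 4p, supply Qs = 2p - 3.
Equate the new curves: 31 - 4p = 2p - 3, giving 34 = 6p, p = 17/3 ≈ 5.6667, Q = 25/3 ≈ 8.3333.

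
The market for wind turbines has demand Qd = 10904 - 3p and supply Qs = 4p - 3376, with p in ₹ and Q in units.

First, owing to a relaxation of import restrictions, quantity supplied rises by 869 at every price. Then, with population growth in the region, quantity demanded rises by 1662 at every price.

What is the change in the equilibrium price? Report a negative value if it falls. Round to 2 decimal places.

Before the shock: 10904 - 3p = 4p - 3376 ⇒ 14280 = 7p ⇒ p = 2040, Q = 4784.
With the change applied: demand Qd = 12566 - 3p, supply Qs = 4p - 2507.
Clearing the new market: 12566 - 3p = 4p - 2507, so p = 15073/7 ≈ 2153.2857 and Q = 42743/7 ≈ 6106.1429.
Δp = 2153.2857 − 2040 = +113.29.

+113.29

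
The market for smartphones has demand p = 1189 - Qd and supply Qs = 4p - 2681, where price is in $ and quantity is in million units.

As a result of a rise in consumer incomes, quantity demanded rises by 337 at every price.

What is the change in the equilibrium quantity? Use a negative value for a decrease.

+269.6

Before the shock: 1189 - p = 4p - 2681 ⇒ 3870 = 5p ⇒ p = 774, Q = 415.
The shock moves the curves to Qd = 1526 - p and Qs = 4p - 2681.
Equate the new curves: 1526 - p = 4p - 2681, giving 4207 = 5p, p = 841.4, Q = 684.6.
ΔQ = 684.6 − 415 = +269.6.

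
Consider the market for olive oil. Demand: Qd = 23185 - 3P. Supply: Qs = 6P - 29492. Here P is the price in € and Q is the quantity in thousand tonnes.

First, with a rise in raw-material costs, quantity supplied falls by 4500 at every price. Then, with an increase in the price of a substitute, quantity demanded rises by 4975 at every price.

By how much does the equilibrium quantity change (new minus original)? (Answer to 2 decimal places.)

Original equilibrium: 23185 - 3P = 6P - 29492 gives 52677 = 9P, so P = 5853 and Q = 5626.
The new curves are Qd = 28160 - 3P (demand) and Qs = 6P - 33992 (supply).
Equate the new curves: 28160 - 3P = 6P - 33992, giving 62152 = 9P, P = 62152/9 ≈ 6905.7778, Q = 22328/3 ≈ 7442.6667.
ΔQ = 7442.6667 − 5626 = +1816.67.

+1816.67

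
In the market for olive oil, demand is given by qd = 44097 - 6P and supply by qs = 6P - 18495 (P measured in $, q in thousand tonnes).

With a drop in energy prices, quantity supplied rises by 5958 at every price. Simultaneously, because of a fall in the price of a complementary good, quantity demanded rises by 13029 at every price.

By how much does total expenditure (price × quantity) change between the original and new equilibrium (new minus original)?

Original equilibrium: 44097 - 6P = 6P - 18495 gives 62592 = 12P, so P = 5216 and q = 12801.
With the change applied: demand qd = 57126 - 6P, supply qs = 6P - 12537.
Setting them equal: 57126 - 6P = 6P - 12537 → 69663 = 12P, so P = 5805.25 and q = 22294.5.
Expenditure moves from 5216×12801 = 66770016 to 5805.25×22294.5 = 129425146.125; change = +62655130.125.

+62655130.125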